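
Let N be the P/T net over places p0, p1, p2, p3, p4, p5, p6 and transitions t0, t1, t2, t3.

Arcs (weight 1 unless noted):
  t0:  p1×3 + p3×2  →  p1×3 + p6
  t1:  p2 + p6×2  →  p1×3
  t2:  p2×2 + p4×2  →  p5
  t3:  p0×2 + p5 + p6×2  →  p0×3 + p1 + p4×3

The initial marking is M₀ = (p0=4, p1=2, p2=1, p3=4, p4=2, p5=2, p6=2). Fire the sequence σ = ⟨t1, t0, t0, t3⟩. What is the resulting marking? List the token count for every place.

step 1: fire t1:  (p0=4, p1=2, p2=1, p3=4, p4=2, p5=2, p6=2) → (p0=4, p1=5, p2=0, p3=4, p4=2, p5=2, p6=0)
step 2: fire t0:  (p0=4, p1=5, p2=0, p3=4, p4=2, p5=2, p6=0) → (p0=4, p1=5, p2=0, p3=2, p4=2, p5=2, p6=1)
step 3: fire t0:  (p0=4, p1=5, p2=0, p3=2, p4=2, p5=2, p6=1) → (p0=4, p1=5, p2=0, p3=0, p4=2, p5=2, p6=2)
step 4: fire t3:  (p0=4, p1=5, p2=0, p3=0, p4=2, p5=2, p6=2) → (p0=5, p1=6, p2=0, p3=0, p4=5, p5=1, p6=0)

(p0=5, p1=6, p2=0, p3=0, p4=5, p5=1, p6=0)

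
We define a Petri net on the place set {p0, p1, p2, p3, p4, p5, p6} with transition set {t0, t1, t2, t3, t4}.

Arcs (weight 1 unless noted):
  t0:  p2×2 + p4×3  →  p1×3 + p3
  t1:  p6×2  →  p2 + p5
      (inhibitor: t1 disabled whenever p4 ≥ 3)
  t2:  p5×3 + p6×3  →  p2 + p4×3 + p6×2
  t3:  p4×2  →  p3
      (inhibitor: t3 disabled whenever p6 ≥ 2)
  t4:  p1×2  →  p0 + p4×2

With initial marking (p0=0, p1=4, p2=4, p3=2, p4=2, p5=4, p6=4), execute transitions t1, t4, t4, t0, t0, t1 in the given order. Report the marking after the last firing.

step 1: fire t1:  (p0=0, p1=4, p2=4, p3=2, p4=2, p5=4, p6=4) → (p0=0, p1=4, p2=5, p3=2, p4=2, p5=5, p6=2)
step 2: fire t4:  (p0=0, p1=4, p2=5, p3=2, p4=2, p5=5, p6=2) → (p0=1, p1=2, p2=5, p3=2, p4=4, p5=5, p6=2)
step 3: fire t4:  (p0=1, p1=2, p2=5, p3=2, p4=4, p5=5, p6=2) → (p0=2, p1=0, p2=5, p3=2, p4=6, p5=5, p6=2)
step 4: fire t0:  (p0=2, p1=0, p2=5, p3=2, p4=6, p5=5, p6=2) → (p0=2, p1=3, p2=3, p3=3, p4=3, p5=5, p6=2)
step 5: fire t0:  (p0=2, p1=3, p2=3, p3=3, p4=3, p5=5, p6=2) → (p0=2, p1=6, p2=1, p3=4, p4=0, p5=5, p6=2)
step 6: fire t1:  (p0=2, p1=6, p2=1, p3=4, p4=0, p5=5, p6=2) → (p0=2, p1=6, p2=2, p3=4, p4=0, p5=6, p6=0)

(p0=2, p1=6, p2=2, p3=4, p4=0, p5=6, p6=0)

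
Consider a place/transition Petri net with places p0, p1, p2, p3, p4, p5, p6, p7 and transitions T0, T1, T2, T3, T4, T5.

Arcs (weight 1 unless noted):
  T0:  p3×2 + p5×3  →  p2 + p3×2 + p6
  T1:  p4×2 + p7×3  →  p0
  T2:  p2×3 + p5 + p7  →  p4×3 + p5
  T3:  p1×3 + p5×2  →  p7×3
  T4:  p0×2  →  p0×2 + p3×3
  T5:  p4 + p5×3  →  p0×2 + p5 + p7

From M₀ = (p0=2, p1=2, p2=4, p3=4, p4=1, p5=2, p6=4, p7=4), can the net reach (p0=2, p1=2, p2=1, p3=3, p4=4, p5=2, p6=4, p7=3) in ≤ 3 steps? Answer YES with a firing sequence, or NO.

depth 0: 1 marking
depth 1: 3 markings reached so far
depth 2: 6 markings reached so far
depth 3: 9 markings reached so far
target is not among the 9 markings reachable within 3 steps

NO — not reachable within 3 firings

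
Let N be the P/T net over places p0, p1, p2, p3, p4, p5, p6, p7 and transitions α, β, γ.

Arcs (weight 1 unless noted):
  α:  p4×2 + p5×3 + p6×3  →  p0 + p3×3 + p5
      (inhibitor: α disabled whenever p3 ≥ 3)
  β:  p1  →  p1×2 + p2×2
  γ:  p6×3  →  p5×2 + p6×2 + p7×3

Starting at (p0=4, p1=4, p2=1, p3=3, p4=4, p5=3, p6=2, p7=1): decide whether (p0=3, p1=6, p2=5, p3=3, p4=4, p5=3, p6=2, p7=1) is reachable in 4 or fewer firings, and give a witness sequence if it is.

depth 0: 1 marking
depth 1: 2 markings reached so far
depth 2: 3 markings reached so far
depth 3: 4 markings reached so far
depth 4: 5 markings reached so far
target is not among the 5 markings reachable within 4 steps

NO — not reachable within 4 firings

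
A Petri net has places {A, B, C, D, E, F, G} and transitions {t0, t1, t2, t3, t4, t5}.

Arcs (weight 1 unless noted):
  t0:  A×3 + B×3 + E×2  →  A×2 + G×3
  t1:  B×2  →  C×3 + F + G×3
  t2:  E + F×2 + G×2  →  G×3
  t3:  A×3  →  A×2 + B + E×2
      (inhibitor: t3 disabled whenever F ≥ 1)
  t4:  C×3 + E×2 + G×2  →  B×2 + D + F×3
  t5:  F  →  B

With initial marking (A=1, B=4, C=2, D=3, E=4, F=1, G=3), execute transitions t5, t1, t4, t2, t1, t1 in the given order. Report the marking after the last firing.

(A=1, B=1, C=8, D=4, E=1, F=4, G=11)

step 1: fire t5:  (A=1, B=4, C=2, D=3, E=4, F=1, G=3) → (A=1, B=5, C=2, D=3, E=4, F=0, G=3)
step 2: fire t1:  (A=1, B=5, C=2, D=3, E=4, F=0, G=3) → (A=1, B=3, C=5, D=3, E=4, F=1, G=6)
step 3: fire t4:  (A=1, B=3, C=5, D=3, E=4, F=1, G=6) → (A=1, B=5, C=2, D=4, E=2, F=4, G=4)
step 4: fire t2:  (A=1, B=5, C=2, D=4, E=2, F=4, G=4) → (A=1, B=5, C=2, D=4, E=1, F=2, G=5)
step 5: fire t1:  (A=1, B=5, C=2, D=4, E=1, F=2, G=5) → (A=1, B=3, C=5, D=4, E=1, F=3, G=8)
step 6: fire t1:  (A=1, B=3, C=5, D=4, E=1, F=3, G=8) → (A=1, B=1, C=8, D=4, E=1, F=4, G=11)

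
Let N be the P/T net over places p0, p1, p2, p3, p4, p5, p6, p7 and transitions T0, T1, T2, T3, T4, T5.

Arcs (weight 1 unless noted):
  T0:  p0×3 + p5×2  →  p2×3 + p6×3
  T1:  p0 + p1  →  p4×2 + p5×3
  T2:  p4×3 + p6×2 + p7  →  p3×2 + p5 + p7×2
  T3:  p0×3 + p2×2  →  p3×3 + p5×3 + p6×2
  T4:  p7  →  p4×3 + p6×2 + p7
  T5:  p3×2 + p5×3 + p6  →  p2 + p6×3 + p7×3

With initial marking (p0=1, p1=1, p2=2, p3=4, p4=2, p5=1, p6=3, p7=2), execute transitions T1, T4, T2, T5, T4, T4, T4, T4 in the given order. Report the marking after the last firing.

(p0=0, p1=0, p2=3, p3=4, p4=16, p5=2, p6=13, p7=6)

step 1: fire T1:  (p0=1, p1=1, p2=2, p3=4, p4=2, p5=1, p6=3, p7=2) → (p0=0, p1=0, p2=2, p3=4, p4=4, p5=4, p6=3, p7=2)
step 2: fire T4:  (p0=0, p1=0, p2=2, p3=4, p4=4, p5=4, p6=3, p7=2) → (p0=0, p1=0, p2=2, p3=4, p4=7, p5=4, p6=5, p7=2)
step 3: fire T2:  (p0=0, p1=0, p2=2, p3=4, p4=7, p5=4, p6=5, p7=2) → (p0=0, p1=0, p2=2, p3=6, p4=4, p5=5, p6=3, p7=3)
step 4: fire T5:  (p0=0, p1=0, p2=2, p3=6, p4=4, p5=5, p6=3, p7=3) → (p0=0, p1=0, p2=3, p3=4, p4=4, p5=2, p6=5, p7=6)
step 5: fire T4:  (p0=0, p1=0, p2=3, p3=4, p4=4, p5=2, p6=5, p7=6) → (p0=0, p1=0, p2=3, p3=4, p4=7, p5=2, p6=7, p7=6)
step 6: fire T4:  (p0=0, p1=0, p2=3, p3=4, p4=7, p5=2, p6=7, p7=6) → (p0=0, p1=0, p2=3, p3=4, p4=10, p5=2, p6=9, p7=6)
step 7: fire T4:  (p0=0, p1=0, p2=3, p3=4, p4=10, p5=2, p6=9, p7=6) → (p0=0, p1=0, p2=3, p3=4, p4=13, p5=2, p6=11, p7=6)
step 8: fire T4:  (p0=0, p1=0, p2=3, p3=4, p4=13, p5=2, p6=11, p7=6) → (p0=0, p1=0, p2=3, p3=4, p4=16, p5=2, p6=13, p7=6)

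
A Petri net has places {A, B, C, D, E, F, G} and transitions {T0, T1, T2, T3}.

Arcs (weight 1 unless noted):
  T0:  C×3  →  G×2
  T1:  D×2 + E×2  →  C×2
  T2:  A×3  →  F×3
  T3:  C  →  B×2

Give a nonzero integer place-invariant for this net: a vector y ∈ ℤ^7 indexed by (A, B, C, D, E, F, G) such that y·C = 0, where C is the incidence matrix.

y = (A:0, B:0, C:0, D:1, E:-1, F:0, G:0)

Incidence matrix C (rows=places, cols=transitions):
       T0   T1   T2   T3
    A   0    0   -3    0
    B   0    0    0    2
    C  -3    2    0   -1
    D   0   -2    0    0
    E   0   -2    0    0
    F   0    0    3    0
    G   2    0    0    0

Candidate y = [0, 0, 0, 1, -1, 0, 0]; check y·C column-wise:
  col T0: 0·-3 + 1·0 + -1·0 + 0·2 = 0
  col T1: 0·2 + 1·-2 + -1·-2 = 0
  col T2: 0·-3 + 1·0 + -1·0 + 0·3 = 0
  col T3: 0·2 + 0·-1 + 1·0 + -1·0 = 0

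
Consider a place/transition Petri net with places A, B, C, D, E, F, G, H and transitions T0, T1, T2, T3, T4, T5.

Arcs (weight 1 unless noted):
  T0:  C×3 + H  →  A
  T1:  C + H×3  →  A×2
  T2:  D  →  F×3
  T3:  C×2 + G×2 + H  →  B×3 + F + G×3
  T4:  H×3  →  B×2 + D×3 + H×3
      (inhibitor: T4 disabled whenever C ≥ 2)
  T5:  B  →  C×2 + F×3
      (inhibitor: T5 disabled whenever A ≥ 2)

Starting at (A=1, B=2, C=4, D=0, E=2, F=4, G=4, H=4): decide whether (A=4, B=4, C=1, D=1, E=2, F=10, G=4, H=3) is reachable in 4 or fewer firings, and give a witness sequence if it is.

depth 0: 1 marking
depth 1: 5 markings reached so far
depth 2: 13 markings reached so far
depth 3: 24 markings reached so far
depth 4: 36 markings reached so far
target is not among the 36 markings reachable within 4 steps

NO — not reachable within 4 firings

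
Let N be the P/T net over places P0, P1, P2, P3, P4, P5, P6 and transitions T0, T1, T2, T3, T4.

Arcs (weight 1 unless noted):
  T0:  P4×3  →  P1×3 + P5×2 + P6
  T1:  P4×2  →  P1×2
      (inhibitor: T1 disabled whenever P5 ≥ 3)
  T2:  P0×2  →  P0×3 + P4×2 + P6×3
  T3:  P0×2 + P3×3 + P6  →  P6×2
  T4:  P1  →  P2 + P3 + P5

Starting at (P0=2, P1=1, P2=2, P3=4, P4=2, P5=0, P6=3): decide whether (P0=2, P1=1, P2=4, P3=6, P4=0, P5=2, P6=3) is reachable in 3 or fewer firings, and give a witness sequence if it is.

step 1: fire T1:  (P0=2, P1=1, P2=2, P3=4, P4=2, P5=0, P6=3) → (P0=2, P1=3, P2=2, P3=4, P4=0, P5=0, P6=3)
step 2: fire T4:  (P0=2, P1=3, P2=2, P3=4, P4=0, P5=0, P6=3) → (P0=2, P1=2, P2=3, P3=5, P4=0, P5=1, P6=3)
step 3: fire T4:  (P0=2, P1=2, P2=3, P3=5, P4=0, P5=1, P6=3) → (P0=2, P1=1, P2=4, P3=6, P4=0, P5=2, P6=3)

YES — reachable via ⟨T1, T4, T4⟩ (3 firings)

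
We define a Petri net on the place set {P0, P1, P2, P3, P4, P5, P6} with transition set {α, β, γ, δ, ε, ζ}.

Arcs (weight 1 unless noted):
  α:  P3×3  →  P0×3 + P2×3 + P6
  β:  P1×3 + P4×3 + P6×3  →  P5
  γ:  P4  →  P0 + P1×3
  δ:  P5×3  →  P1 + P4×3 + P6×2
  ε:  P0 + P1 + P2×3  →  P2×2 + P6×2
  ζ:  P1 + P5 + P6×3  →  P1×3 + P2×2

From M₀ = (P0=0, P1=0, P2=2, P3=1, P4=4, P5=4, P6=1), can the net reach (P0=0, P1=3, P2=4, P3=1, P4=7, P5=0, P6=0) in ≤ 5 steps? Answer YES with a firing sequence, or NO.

YES — reachable via ⟨δ, ζ⟩ (2 firings)

step 1: fire δ:  (P0=0, P1=0, P2=2, P3=1, P4=4, P5=4, P6=1) → (P0=0, P1=1, P2=2, P3=1, P4=7, P5=1, P6=3)
step 2: fire ζ:  (P0=0, P1=1, P2=2, P3=1, P4=7, P5=1, P6=3) → (P0=0, P1=3, P2=4, P3=1, P4=7, P5=0, P6=0)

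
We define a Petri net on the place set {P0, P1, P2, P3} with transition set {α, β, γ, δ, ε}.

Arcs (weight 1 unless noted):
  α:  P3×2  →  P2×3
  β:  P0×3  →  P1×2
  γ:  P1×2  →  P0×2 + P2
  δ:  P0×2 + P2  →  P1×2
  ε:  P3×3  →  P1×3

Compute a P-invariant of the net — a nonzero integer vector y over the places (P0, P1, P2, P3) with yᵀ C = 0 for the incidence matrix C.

Incidence matrix C (rows=places, cols=transitions):
        α    β    γ    δ    ε
   P0   0   -3    2   -2    0
   P1   0    2   -2    2    3
   P2   3    0    1   -1    0
   P3  -2    0    0    0   -3

Candidate y = [2, 3, 2, 3]; check y·C column-wise:
  col α: 2·0 + 3·0 + 2·3 + 3·-2 = 0
  col β: 2·-3 + 3·2 + 2·0 + 3·0 = 0
  col γ: 2·2 + 3·-2 + 2·1 + 3·0 = 0
  col δ: 2·-2 + 3·2 + 2·-1 + 3·0 = 0
  col ε: 2·0 + 3·3 + 2·0 + 3·-3 = 0

y = (P0:2, P1:3, P2:2, P3:3)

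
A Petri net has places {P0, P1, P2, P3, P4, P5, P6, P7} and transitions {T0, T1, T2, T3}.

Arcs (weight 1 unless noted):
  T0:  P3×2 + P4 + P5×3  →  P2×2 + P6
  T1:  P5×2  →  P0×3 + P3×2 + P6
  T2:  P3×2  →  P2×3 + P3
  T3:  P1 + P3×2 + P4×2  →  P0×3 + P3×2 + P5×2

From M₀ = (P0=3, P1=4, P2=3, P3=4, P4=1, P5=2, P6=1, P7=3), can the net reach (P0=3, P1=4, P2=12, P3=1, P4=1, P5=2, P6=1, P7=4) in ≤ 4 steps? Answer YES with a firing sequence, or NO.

depth 0: 1 marking
depth 1: 3 markings reached so far
depth 2: 5 markings reached so far
depth 3: 7 markings reached so far
depth 4: 8 markings reached so far
target is not among the 8 markings reachable within 4 steps

NO — not reachable within 4 firings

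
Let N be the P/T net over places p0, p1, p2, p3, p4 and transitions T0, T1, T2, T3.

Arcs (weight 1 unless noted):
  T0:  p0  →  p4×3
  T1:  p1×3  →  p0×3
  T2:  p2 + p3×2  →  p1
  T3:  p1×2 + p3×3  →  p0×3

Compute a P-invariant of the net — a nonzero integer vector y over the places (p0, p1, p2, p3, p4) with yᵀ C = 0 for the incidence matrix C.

Incidence matrix C (rows=places, cols=transitions):
       T0   T1   T2   T3
   p0  -1    3    0    3
   p1   0   -3    1   -2
   p2   0    0   -1    0
   p3   0    0   -2   -3
   p4   3    0    0    0

Candidate y = [3, 3, 1, 1, 1]; check y·C column-wise:
  col T0: 3·-1 + 3·0 + 1·0 + 1·0 + 1·3 = 0
  col T1: 3·3 + 3·-3 + 1·0 + 1·0 + 1·0 = 0
  col T2: 3·0 + 3·1 + 1·-1 + 1·-2 + 1·0 = 0
  col T3: 3·3 + 3·-2 + 1·0 + 1·-3 + 1·0 = 0

y = (p0:3, p1:3, p2:1, p3:1, p4:1)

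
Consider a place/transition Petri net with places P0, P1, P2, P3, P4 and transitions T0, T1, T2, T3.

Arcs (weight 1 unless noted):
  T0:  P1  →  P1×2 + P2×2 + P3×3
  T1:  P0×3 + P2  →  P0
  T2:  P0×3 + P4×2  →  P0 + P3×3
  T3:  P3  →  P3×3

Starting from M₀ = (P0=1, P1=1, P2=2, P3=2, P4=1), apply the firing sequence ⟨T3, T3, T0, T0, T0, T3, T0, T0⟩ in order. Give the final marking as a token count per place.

step 1: fire T3:  (P0=1, P1=1, P2=2, P3=2, P4=1) → (P0=1, P1=1, P2=2, P3=4, P4=1)
step 2: fire T3:  (P0=1, P1=1, P2=2, P3=4, P4=1) → (P0=1, P1=1, P2=2, P3=6, P4=1)
step 3: fire T0:  (P0=1, P1=1, P2=2, P3=6, P4=1) → (P0=1, P1=2, P2=4, P3=9, P4=1)
step 4: fire T0:  (P0=1, P1=2, P2=4, P3=9, P4=1) → (P0=1, P1=3, P2=6, P3=12, P4=1)
step 5: fire T0:  (P0=1, P1=3, P2=6, P3=12, P4=1) → (P0=1, P1=4, P2=8, P3=15, P4=1)
step 6: fire T3:  (P0=1, P1=4, P2=8, P3=15, P4=1) → (P0=1, P1=4, P2=8, P3=17, P4=1)
step 7: fire T0:  (P0=1, P1=4, P2=8, P3=17, P4=1) → (P0=1, P1=5, P2=10, P3=20, P4=1)
step 8: fire T0:  (P0=1, P1=5, P2=10, P3=20, P4=1) → (P0=1, P1=6, P2=12, P3=23, P4=1)

(P0=1, P1=6, P2=12, P3=23, P4=1)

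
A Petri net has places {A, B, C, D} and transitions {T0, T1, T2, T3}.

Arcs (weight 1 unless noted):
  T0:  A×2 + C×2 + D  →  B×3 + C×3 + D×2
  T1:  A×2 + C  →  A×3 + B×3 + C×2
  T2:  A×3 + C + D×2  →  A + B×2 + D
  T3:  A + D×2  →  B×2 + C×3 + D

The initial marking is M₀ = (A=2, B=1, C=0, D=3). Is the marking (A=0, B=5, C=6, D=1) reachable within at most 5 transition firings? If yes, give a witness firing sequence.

YES — reachable via ⟨T3, T3⟩ (2 firings)

step 1: fire T3:  (A=2, B=1, C=0, D=3) → (A=1, B=3, C=3, D=2)
step 2: fire T3:  (A=1, B=3, C=3, D=2) → (A=0, B=5, C=6, D=1)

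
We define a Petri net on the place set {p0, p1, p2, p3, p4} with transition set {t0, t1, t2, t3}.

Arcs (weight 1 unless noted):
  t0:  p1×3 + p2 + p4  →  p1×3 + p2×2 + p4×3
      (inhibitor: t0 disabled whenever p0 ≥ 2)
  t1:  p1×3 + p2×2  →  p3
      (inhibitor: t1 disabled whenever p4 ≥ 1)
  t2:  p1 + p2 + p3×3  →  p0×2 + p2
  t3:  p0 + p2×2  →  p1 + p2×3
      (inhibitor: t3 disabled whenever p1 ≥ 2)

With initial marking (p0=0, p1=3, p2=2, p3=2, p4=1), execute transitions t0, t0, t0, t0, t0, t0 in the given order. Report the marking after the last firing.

(p0=0, p1=3, p2=8, p3=2, p4=13)

step 1: fire t0:  (p0=0, p1=3, p2=2, p3=2, p4=1) → (p0=0, p1=3, p2=3, p3=2, p4=3)
step 2: fire t0:  (p0=0, p1=3, p2=3, p3=2, p4=3) → (p0=0, p1=3, p2=4, p3=2, p4=5)
step 3: fire t0:  (p0=0, p1=3, p2=4, p3=2, p4=5) → (p0=0, p1=3, p2=5, p3=2, p4=7)
step 4: fire t0:  (p0=0, p1=3, p2=5, p3=2, p4=7) → (p0=0, p1=3, p2=6, p3=2, p4=9)
step 5: fire t0:  (p0=0, p1=3, p2=6, p3=2, p4=9) → (p0=0, p1=3, p2=7, p3=2, p4=11)
step 6: fire t0:  (p0=0, p1=3, p2=7, p3=2, p4=11) → (p0=0, p1=3, p2=8, p3=2, p4=13)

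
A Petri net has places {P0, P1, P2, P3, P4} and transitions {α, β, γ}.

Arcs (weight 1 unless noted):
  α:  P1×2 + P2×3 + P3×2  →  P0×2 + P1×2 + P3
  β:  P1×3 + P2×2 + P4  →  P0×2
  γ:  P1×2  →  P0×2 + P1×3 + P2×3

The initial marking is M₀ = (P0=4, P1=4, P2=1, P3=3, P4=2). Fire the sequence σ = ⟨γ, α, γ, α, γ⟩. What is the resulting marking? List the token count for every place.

step 1: fire γ:  (P0=4, P1=4, P2=1, P3=3, P4=2) → (P0=6, P1=5, P2=4, P3=3, P4=2)
step 2: fire α:  (P0=6, P1=5, P2=4, P3=3, P4=2) → (P0=8, P1=5, P2=1, P3=2, P4=2)
step 3: fire γ:  (P0=8, P1=5, P2=1, P3=2, P4=2) → (P0=10, P1=6, P2=4, P3=2, P4=2)
step 4: fire α:  (P0=10, P1=6, P2=4, P3=2, P4=2) → (P0=12, P1=6, P2=1, P3=1, P4=2)
step 5: fire γ:  (P0=12, P1=6, P2=1, P3=1, P4=2) → (P0=14, P1=7, P2=4, P3=1, P4=2)

(P0=14, P1=7, P2=4, P3=1, P4=2)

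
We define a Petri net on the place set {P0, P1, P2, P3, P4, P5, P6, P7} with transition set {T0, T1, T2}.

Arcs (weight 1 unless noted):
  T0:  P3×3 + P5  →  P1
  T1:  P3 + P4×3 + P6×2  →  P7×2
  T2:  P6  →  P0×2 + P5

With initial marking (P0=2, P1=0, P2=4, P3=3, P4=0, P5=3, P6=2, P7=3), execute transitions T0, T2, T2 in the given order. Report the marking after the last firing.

(P0=6, P1=1, P2=4, P3=0, P4=0, P5=4, P6=0, P7=3)

step 1: fire T0:  (P0=2, P1=0, P2=4, P3=3, P4=0, P5=3, P6=2, P7=3) → (P0=2, P1=1, P2=4, P3=0, P4=0, P5=2, P6=2, P7=3)
step 2: fire T2:  (P0=2, P1=1, P2=4, P3=0, P4=0, P5=2, P6=2, P7=3) → (P0=4, P1=1, P2=4, P3=0, P4=0, P5=3, P6=1, P7=3)
step 3: fire T2:  (P0=4, P1=1, P2=4, P3=0, P4=0, P5=3, P6=1, P7=3) → (P0=6, P1=1, P2=4, P3=0, P4=0, P5=4, P6=0, P7=3)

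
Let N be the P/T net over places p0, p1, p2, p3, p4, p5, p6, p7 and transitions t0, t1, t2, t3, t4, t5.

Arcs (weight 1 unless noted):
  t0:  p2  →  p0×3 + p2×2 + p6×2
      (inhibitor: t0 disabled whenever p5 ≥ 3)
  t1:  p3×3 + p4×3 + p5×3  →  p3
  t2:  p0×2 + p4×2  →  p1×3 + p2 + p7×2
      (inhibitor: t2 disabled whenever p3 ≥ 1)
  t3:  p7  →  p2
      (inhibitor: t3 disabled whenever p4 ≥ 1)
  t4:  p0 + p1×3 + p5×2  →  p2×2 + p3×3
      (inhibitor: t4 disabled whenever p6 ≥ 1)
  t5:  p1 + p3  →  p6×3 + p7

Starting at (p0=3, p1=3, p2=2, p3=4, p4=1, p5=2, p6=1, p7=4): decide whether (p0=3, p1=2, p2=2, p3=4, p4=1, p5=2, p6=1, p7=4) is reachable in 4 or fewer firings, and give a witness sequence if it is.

NO — not reachable within 4 firings

depth 0: 1 marking
depth 1: 3 markings reached so far
depth 2: 6 markings reached so far
depth 3: 10 markings reached so far
depth 4: 14 markings reached so far
target is not among the 14 markings reachable within 4 steps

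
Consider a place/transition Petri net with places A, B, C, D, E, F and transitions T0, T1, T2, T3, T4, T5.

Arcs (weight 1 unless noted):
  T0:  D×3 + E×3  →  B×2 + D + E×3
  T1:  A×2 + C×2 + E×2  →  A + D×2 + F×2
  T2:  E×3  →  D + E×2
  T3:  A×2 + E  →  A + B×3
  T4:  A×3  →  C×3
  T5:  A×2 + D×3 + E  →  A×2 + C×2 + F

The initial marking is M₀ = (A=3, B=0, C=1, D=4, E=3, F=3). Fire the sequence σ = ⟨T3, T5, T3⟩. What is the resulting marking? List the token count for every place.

(A=1, B=6, C=3, D=1, E=0, F=4)

step 1: fire T3:  (A=3, B=0, C=1, D=4, E=3, F=3) → (A=2, B=3, C=1, D=4, E=2, F=3)
step 2: fire T5:  (A=2, B=3, C=1, D=4, E=2, F=3) → (A=2, B=3, C=3, D=1, E=1, F=4)
step 3: fire T3:  (A=2, B=3, C=3, D=1, E=1, F=4) → (A=1, B=6, C=3, D=1, E=0, F=4)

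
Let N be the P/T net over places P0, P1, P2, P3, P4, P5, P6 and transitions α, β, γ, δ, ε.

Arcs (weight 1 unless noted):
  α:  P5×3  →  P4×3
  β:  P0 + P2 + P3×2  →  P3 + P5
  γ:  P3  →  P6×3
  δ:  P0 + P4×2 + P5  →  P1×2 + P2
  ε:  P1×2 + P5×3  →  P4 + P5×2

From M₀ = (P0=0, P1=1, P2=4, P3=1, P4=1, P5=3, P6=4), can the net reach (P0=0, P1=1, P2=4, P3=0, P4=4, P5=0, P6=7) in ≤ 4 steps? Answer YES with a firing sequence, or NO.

step 1: fire α:  (P0=0, P1=1, P2=4, P3=1, P4=1, P5=3, P6=4) → (P0=0, P1=1, P2=4, P3=1, P4=4, P5=0, P6=4)
step 2: fire γ:  (P0=0, P1=1, P2=4, P3=1, P4=4, P5=0, P6=4) → (P0=0, P1=1, P2=4, P3=0, P4=4, P5=0, P6=7)

YES — reachable via ⟨α, γ⟩ (2 firings)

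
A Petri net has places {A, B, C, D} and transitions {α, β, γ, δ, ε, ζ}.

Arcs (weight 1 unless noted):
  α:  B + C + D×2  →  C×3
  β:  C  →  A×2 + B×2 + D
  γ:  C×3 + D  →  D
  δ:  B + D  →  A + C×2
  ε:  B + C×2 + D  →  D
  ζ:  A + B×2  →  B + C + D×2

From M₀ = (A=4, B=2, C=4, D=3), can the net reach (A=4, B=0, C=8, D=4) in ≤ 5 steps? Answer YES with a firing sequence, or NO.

NO — not reachable within 5 firings

depth 0: 1 marking
depth 1: 7 markings reached so far
depth 2: 24 markings reached so far
depth 3: 50 markings reached so far
depth 4: 95 markings reached so far
depth 5: 173 markings reached so far
target is not among the 173 markings reachable within 5 steps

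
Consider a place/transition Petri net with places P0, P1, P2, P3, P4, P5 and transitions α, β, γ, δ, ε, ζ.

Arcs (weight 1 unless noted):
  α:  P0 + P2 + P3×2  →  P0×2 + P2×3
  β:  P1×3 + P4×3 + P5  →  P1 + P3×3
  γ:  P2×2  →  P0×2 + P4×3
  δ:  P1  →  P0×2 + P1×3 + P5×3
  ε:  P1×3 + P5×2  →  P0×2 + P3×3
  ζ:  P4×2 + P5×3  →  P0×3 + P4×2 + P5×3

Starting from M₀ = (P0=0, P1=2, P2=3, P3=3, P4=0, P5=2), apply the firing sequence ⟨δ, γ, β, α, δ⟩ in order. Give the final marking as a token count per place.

step 1: fire δ:  (P0=0, P1=2, P2=3, P3=3, P4=0, P5=2) → (P0=2, P1=4, P2=3, P3=3, P4=0, P5=5)
step 2: fire γ:  (P0=2, P1=4, P2=3, P3=3, P4=0, P5=5) → (P0=4, P1=4, P2=1, P3=3, P4=3, P5=5)
step 3: fire β:  (P0=4, P1=4, P2=1, P3=3, P4=3, P5=5) → (P0=4, P1=2, P2=1, P3=6, P4=0, P5=4)
step 4: fire α:  (P0=4, P1=2, P2=1, P3=6, P4=0, P5=4) → (P0=5, P1=2, P2=3, P3=4, P4=0, P5=4)
step 5: fire δ:  (P0=5, P1=2, P2=3, P3=4, P4=0, P5=4) → (P0=7, P1=4, P2=3, P3=4, P4=0, P5=7)

(P0=7, P1=4, P2=3, P3=4, P4=0, P5=7)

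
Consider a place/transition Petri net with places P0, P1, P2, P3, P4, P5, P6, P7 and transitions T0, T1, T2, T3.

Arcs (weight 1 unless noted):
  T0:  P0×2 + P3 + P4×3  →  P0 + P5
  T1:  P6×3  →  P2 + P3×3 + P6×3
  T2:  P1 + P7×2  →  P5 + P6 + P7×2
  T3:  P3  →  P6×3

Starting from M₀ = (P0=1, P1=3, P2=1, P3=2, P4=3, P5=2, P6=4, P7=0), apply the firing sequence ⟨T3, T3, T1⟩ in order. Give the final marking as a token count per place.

step 1: fire T3:  (P0=1, P1=3, P2=1, P3=2, P4=3, P5=2, P6=4, P7=0) → (P0=1, P1=3, P2=1, P3=1, P4=3, P5=2, P6=7, P7=0)
step 2: fire T3:  (P0=1, P1=3, P2=1, P3=1, P4=3, P5=2, P6=7, P7=0) → (P0=1, P1=3, P2=1, P3=0, P4=3, P5=2, P6=10, P7=0)
step 3: fire T1:  (P0=1, P1=3, P2=1, P3=0, P4=3, P5=2, P6=10, P7=0) → (P0=1, P1=3, P2=2, P3=3, P4=3, P5=2, P6=10, P7=0)

(P0=1, P1=3, P2=2, P3=3, P4=3, P5=2, P6=10, P7=0)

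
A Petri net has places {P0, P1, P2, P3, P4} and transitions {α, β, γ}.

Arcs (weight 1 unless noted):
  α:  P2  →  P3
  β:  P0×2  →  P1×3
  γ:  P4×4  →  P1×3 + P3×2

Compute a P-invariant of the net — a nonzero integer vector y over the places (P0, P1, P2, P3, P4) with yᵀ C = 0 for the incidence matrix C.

y = (P0:3, P1:2, P2:-3, P3:-3, P4:0)

Incidence matrix C (rows=places, cols=transitions):
        α    β    γ
   P0   0   -2    0
   P1   0    3    3
   P2  -1    0    0
   P3   1    0    2
   P4   0    0   -4

Candidate y = [3, 2, -3, -3, 0]; check y·C column-wise:
  col α: 3·0 + 2·0 + -3·-1 + -3·1 = 0
  col β: 3·-2 + 2·3 + -3·0 + -3·0 = 0
  col γ: 3·0 + 2·3 + -3·0 + -3·2 + 0·-4 = 0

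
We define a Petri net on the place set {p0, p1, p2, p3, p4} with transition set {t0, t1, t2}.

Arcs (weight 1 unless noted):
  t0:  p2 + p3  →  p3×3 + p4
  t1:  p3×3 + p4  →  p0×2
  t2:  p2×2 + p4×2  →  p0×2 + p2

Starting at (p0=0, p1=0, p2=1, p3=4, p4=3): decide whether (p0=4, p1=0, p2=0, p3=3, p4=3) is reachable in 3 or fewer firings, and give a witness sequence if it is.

NO — not reachable within 3 firings

depth 0: 1 marking
depth 1: 3 markings reached so far
depth 2: 4 markings reached so far
depth 3: 5 markings reached so far
target is not among the 5 markings reachable within 3 steps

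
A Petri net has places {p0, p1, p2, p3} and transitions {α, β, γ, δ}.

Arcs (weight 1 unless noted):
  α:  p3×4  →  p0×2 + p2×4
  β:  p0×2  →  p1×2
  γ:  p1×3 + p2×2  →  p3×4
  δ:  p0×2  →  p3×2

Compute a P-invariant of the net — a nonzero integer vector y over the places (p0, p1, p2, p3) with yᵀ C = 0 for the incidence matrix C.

y = (p0:2, p1:2, p2:1, p3:2)

Incidence matrix C (rows=places, cols=transitions):
        α    β    γ    δ
   p0   2   -2    0   -2
   p1   0    2   -3    0
   p2   4    0   -2    0
   p3  -4    0    4    2

Candidate y = [2, 2, 1, 2]; check y·C column-wise:
  col α: 2·2 + 2·0 + 1·4 + 2·-4 = 0
  col β: 2·-2 + 2·2 + 1·0 + 2·0 = 0
  col γ: 2·0 + 2·-3 + 1·-2 + 2·4 = 0
  col δ: 2·-2 + 2·0 + 1·0 + 2·2 = 0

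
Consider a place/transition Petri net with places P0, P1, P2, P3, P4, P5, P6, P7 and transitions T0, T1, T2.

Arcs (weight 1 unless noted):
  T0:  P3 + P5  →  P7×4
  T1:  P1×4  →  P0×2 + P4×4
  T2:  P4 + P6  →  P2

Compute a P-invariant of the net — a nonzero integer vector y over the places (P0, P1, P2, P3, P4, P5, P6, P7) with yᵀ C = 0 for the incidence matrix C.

y = (P0:2, P1:1, P2:0, P3:0, P4:0, P5:0, P6:0, P7:0)

Incidence matrix C (rows=places, cols=transitions):
       T0   T1   T2
   P0   0    2    0
   P1   0   -4    0
   P2   0    0    1
   P3  -1    0    0
   P4   0    4   -1
   P5  -1    0    0
   P6   0    0   -1
   P7   4    0    0

Candidate y = [2, 1, 0, 0, 0, 0, 0, 0]; check y·C column-wise:
  col T0: 2·0 + 1·0 + 0·-1 + 0·-1 + 0·4 = 0
  col T1: 2·2 + 1·-4 + 0·4 = 0
  col T2: 2·0 + 1·0 + 0·1 + 0·-1 + 0·-1 = 0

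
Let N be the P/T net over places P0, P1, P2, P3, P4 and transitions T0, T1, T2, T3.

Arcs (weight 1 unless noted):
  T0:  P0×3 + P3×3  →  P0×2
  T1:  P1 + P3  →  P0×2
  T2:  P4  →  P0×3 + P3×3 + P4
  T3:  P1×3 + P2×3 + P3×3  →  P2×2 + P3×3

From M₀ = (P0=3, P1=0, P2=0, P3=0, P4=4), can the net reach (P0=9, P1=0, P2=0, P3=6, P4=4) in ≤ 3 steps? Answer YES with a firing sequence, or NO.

YES — reachable via ⟨T2, T2⟩ (2 firings)

step 1: fire T2:  (P0=3, P1=0, P2=0, P3=0, P4=4) → (P0=6, P1=0, P2=0, P3=3, P4=4)
step 2: fire T2:  (P0=6, P1=0, P2=0, P3=3, P4=4) → (P0=9, P1=0, P2=0, P3=6, P4=4)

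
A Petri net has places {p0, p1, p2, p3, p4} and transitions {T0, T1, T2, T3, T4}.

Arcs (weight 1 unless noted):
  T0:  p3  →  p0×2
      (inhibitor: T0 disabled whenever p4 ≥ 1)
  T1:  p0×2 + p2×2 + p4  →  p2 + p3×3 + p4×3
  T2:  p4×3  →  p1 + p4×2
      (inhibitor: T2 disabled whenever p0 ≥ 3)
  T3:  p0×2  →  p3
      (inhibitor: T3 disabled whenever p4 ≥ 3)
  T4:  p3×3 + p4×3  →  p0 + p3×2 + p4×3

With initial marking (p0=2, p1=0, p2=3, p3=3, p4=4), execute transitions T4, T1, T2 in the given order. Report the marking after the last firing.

step 1: fire T4:  (p0=2, p1=0, p2=3, p3=3, p4=4) → (p0=3, p1=0, p2=3, p3=2, p4=4)
step 2: fire T1:  (p0=3, p1=0, p2=3, p3=2, p4=4) → (p0=1, p1=0, p2=2, p3=5, p4=6)
step 3: fire T2:  (p0=1, p1=0, p2=2, p3=5, p4=6) → (p0=1, p1=1, p2=2, p3=5, p4=5)

(p0=1, p1=1, p2=2, p3=5, p4=5)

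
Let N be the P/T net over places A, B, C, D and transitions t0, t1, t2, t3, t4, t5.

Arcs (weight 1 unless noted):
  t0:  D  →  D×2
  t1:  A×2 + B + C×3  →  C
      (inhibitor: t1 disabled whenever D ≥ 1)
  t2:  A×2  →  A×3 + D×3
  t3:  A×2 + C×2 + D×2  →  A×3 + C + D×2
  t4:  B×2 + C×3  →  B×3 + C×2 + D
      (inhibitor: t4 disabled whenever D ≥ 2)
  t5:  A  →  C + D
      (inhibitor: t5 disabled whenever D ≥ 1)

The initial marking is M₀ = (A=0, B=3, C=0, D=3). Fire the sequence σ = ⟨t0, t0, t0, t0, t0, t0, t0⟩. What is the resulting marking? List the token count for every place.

step 1: fire t0:  (A=0, B=3, C=0, D=3) → (A=0, B=3, C=0, D=4)
step 2: fire t0:  (A=0, B=3, C=0, D=4) → (A=0, B=3, C=0, D=5)
step 3: fire t0:  (A=0, B=3, C=0, D=5) → (A=0, B=3, C=0, D=6)
step 4: fire t0:  (A=0, B=3, C=0, D=6) → (A=0, B=3, C=0, D=7)
step 5: fire t0:  (A=0, B=3, C=0, D=7) → (A=0, B=3, C=0, D=8)
step 6: fire t0:  (A=0, B=3, C=0, D=8) → (A=0, B=3, C=0, D=9)
step 7: fire t0:  (A=0, B=3, C=0, D=9) → (A=0, B=3, C=0, D=10)

(A=0, B=3, C=0, D=10)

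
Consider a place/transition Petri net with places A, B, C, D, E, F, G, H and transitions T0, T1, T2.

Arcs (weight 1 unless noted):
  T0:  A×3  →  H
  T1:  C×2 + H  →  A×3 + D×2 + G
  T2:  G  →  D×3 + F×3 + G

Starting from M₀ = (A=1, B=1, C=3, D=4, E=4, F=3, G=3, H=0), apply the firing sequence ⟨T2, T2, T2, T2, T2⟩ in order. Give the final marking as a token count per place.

(A=1, B=1, C=3, D=19, E=4, F=18, G=3, H=0)

step 1: fire T2:  (A=1, B=1, C=3, D=4, E=4, F=3, G=3, H=0) → (A=1, B=1, C=3, D=7, E=4, F=6, G=3, H=0)
step 2: fire T2:  (A=1, B=1, C=3, D=7, E=4, F=6, G=3, H=0) → (A=1, B=1, C=3, D=10, E=4, F=9, G=3, H=0)
step 3: fire T2:  (A=1, B=1, C=3, D=10, E=4, F=9, G=3, H=0) → (A=1, B=1, C=3, D=13, E=4, F=12, G=3, H=0)
step 4: fire T2:  (A=1, B=1, C=3, D=13, E=4, F=12, G=3, H=0) → (A=1, B=1, C=3, D=16, E=4, F=15, G=3, H=0)
step 5: fire T2:  (A=1, B=1, C=3, D=16, E=4, F=15, G=3, H=0) → (A=1, B=1, C=3, D=19, E=4, F=18, G=3, H=0)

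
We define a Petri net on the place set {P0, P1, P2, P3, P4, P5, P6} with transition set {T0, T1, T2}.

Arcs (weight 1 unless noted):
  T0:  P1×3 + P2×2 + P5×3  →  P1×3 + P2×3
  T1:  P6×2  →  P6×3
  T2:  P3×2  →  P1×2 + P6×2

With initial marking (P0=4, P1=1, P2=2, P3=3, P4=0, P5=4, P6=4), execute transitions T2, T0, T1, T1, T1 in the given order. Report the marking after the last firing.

step 1: fire T2:  (P0=4, P1=1, P2=2, P3=3, P4=0, P5=4, P6=4) → (P0=4, P1=3, P2=2, P3=1, P4=0, P5=4, P6=6)
step 2: fire T0:  (P0=4, P1=3, P2=2, P3=1, P4=0, P5=4, P6=6) → (P0=4, P1=3, P2=3, P3=1, P4=0, P5=1, P6=6)
step 3: fire T1:  (P0=4, P1=3, P2=3, P3=1, P4=0, P5=1, P6=6) → (P0=4, P1=3, P2=3, P3=1, P4=0, P5=1, P6=7)
step 4: fire T1:  (P0=4, P1=3, P2=3, P3=1, P4=0, P5=1, P6=7) → (P0=4, P1=3, P2=3, P3=1, P4=0, P5=1, P6=8)
step 5: fire T1:  (P0=4, P1=3, P2=3, P3=1, P4=0, P5=1, P6=8) → (P0=4, P1=3, P2=3, P3=1, P4=0, P5=1, P6=9)

(P0=4, P1=3, P2=3, P3=1, P4=0, P5=1, P6=9)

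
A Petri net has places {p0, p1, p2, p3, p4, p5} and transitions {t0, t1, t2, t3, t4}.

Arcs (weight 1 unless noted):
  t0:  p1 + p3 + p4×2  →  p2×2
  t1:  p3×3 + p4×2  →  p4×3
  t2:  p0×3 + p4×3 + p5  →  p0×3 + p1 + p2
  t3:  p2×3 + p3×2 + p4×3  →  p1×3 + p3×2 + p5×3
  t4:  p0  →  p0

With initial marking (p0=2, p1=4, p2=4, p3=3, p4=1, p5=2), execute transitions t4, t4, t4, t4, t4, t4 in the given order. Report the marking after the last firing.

step 1: fire t4:  (p0=2, p1=4, p2=4, p3=3, p4=1, p5=2) → (p0=2, p1=4, p2=4, p3=3, p4=1, p5=2)
step 2: fire t4:  (p0=2, p1=4, p2=4, p3=3, p4=1, p5=2) → (p0=2, p1=4, p2=4, p3=3, p4=1, p5=2)
step 3: fire t4:  (p0=2, p1=4, p2=4, p3=3, p4=1, p5=2) → (p0=2, p1=4, p2=4, p3=3, p4=1, p5=2)
step 4: fire t4:  (p0=2, p1=4, p2=4, p3=3, p4=1, p5=2) → (p0=2, p1=4, p2=4, p3=3, p4=1, p5=2)
step 5: fire t4:  (p0=2, p1=4, p2=4, p3=3, p4=1, p5=2) → (p0=2, p1=4, p2=4, p3=3, p4=1, p5=2)
step 6: fire t4:  (p0=2, p1=4, p2=4, p3=3, p4=1, p5=2) → (p0=2, p1=4, p2=4, p3=3, p4=1, p5=2)

(p0=2, p1=4, p2=4, p3=3, p4=1, p5=2)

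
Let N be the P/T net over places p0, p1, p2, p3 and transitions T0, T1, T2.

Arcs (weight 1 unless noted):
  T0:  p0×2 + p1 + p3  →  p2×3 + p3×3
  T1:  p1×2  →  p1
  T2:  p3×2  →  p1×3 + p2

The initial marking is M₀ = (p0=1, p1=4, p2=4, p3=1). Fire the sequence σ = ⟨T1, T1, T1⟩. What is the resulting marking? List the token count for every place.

(p0=1, p1=1, p2=4, p3=1)

step 1: fire T1:  (p0=1, p1=4, p2=4, p3=1) → (p0=1, p1=3, p2=4, p3=1)
step 2: fire T1:  (p0=1, p1=3, p2=4, p3=1) → (p0=1, p1=2, p2=4, p3=1)
step 3: fire T1:  (p0=1, p1=2, p2=4, p3=1) → (p0=1, p1=1, p2=4, p3=1)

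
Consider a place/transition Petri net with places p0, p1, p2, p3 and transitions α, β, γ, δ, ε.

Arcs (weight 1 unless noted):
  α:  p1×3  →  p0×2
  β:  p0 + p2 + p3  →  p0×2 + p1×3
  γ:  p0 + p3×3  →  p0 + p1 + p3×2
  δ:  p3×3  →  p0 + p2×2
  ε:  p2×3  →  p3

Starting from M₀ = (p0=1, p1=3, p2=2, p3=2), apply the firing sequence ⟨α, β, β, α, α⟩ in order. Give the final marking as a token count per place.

step 1: fire α:  (p0=1, p1=3, p2=2, p3=2) → (p0=3, p1=0, p2=2, p3=2)
step 2: fire β:  (p0=3, p1=0, p2=2, p3=2) → (p0=4, p1=3, p2=1, p3=1)
step 3: fire β:  (p0=4, p1=3, p2=1, p3=1) → (p0=5, p1=6, p2=0, p3=0)
step 4: fire α:  (p0=5, p1=6, p2=0, p3=0) → (p0=7, p1=3, p2=0, p3=0)
step 5: fire α:  (p0=7, p1=3, p2=0, p3=0) → (p0=9, p1=0, p2=0, p3=0)

(p0=9, p1=0, p2=0, p3=0)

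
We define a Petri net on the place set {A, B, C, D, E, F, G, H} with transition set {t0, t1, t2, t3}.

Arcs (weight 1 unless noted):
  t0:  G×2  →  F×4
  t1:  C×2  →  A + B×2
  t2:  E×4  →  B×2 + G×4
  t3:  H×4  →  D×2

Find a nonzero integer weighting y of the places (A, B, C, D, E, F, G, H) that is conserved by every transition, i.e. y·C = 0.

Incidence matrix C (rows=places, cols=transitions):
       t0   t1   t2   t3
    A   0    1    0    0
    B   0    2    2    0
    C   0   -2    0    0
    D   0    0    0    2
    E   0    0   -4    0
    F   4    0    0    0
    G  -2    0    4    0
    H   0    0    0   -4

Candidate y = [2, 0, 1, 0, 0, 0, 0, 0]; check y·C column-wise:
  col t0: 2·0 + 1·0 + 0·4 + 0·-2 = 0
  col t1: 2·1 + 0·2 + 1·-2 = 0
  col t2: 2·0 + 0·2 + 1·0 + 0·-4 + 0·4 = 0
  col t3: 2·0 + 1·0 + 0·2 + 0·-4 = 0

y = (A:2, B:0, C:1, D:0, E:0, F:0, G:0, H:0)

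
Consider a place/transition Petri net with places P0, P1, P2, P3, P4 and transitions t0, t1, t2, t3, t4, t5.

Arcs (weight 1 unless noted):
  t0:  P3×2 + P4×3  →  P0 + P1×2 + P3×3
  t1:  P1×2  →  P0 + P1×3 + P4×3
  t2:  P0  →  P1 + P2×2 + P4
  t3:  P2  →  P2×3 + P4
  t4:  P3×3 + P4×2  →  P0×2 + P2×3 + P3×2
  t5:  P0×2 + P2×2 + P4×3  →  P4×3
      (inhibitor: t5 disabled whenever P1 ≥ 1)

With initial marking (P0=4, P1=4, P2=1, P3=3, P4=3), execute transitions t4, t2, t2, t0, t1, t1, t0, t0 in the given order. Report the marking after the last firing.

(P0=9, P1=14, P2=8, P3=5, P4=0)

step 1: fire t4:  (P0=4, P1=4, P2=1, P3=3, P4=3) → (P0=6, P1=4, P2=4, P3=2, P4=1)
step 2: fire t2:  (P0=6, P1=4, P2=4, P3=2, P4=1) → (P0=5, P1=5, P2=6, P3=2, P4=2)
step 3: fire t2:  (P0=5, P1=5, P2=6, P3=2, P4=2) → (P0=4, P1=6, P2=8, P3=2, P4=3)
step 4: fire t0:  (P0=4, P1=6, P2=8, P3=2, P4=3) → (P0=5, P1=8, P2=8, P3=3, P4=0)
step 5: fire t1:  (P0=5, P1=8, P2=8, P3=3, P4=0) → (P0=6, P1=9, P2=8, P3=3, P4=3)
step 6: fire t1:  (P0=6, P1=9, P2=8, P3=3, P4=3) → (P0=7, P1=10, P2=8, P3=3, P4=6)
step 7: fire t0:  (P0=7, P1=10, P2=8, P3=3, P4=6) → (P0=8, P1=12, P2=8, P3=4, P4=3)
step 8: fire t0:  (P0=8, P1=12, P2=8, P3=4, P4=3) → (P0=9, P1=14, P2=8, P3=5, P4=0)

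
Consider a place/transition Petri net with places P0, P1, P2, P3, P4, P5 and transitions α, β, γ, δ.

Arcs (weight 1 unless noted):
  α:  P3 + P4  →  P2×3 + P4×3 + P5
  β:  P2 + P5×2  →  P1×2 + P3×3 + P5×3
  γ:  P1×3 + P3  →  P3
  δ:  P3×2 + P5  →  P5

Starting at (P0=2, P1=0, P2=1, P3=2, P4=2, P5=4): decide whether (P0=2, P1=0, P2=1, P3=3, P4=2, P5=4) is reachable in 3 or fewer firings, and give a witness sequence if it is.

NO — not reachable within 3 firings

depth 0: 1 marking
depth 1: 4 markings reached so far
depth 2: 7 markings reached so far
depth 3: 11 markings reached so far
target is not among the 11 markings reachable within 3 steps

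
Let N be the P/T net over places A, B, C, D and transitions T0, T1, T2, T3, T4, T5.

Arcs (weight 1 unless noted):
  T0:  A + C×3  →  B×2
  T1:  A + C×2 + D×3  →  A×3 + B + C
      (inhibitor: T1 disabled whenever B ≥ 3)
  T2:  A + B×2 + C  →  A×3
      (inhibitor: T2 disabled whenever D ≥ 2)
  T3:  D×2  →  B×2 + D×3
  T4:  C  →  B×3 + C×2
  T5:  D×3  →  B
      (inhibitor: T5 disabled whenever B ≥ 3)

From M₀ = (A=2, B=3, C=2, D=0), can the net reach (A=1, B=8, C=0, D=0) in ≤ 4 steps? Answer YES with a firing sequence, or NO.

YES — reachable via ⟨T4, T0⟩ (2 firings)

step 1: fire T4:  (A=2, B=3, C=2, D=0) → (A=2, B=6, C=3, D=0)
step 2: fire T0:  (A=2, B=6, C=3, D=0) → (A=1, B=8, C=0, D=0)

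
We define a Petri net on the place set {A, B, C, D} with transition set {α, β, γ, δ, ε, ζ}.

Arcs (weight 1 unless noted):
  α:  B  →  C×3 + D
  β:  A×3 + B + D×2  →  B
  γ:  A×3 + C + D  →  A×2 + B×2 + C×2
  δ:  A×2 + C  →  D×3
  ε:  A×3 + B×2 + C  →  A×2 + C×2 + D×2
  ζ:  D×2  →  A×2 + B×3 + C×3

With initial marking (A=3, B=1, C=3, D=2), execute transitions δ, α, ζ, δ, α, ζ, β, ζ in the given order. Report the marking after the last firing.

step 1: fire δ:  (A=3, B=1, C=3, D=2) → (A=1, B=1, C=2, D=5)
step 2: fire α:  (A=1, B=1, C=2, D=5) → (A=1, B=0, C=5, D=6)
step 3: fire ζ:  (A=1, B=0, C=5, D=6) → (A=3, B=3, C=8, D=4)
step 4: fire δ:  (A=3, B=3, C=8, D=4) → (A=1, B=3, C=7, D=7)
step 5: fire α:  (A=1, B=3, C=7, D=7) → (A=1, B=2, C=10, D=8)
step 6: fire ζ:  (A=1, B=2, C=10, D=8) → (A=3, B=5, C=13, D=6)
step 7: fire β:  (A=3, B=5, C=13, D=6) → (A=0, B=5, C=13, D=4)
step 8: fire ζ:  (A=0, B=5, C=13, D=4) → (A=2, B=8, C=16, D=2)

(A=2, B=8, C=16, D=2)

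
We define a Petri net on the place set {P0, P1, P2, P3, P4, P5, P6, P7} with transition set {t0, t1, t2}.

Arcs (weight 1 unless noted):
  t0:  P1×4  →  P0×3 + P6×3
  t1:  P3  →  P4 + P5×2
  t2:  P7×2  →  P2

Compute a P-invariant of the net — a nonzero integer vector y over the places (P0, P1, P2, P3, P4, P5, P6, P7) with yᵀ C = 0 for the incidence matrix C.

Incidence matrix C (rows=places, cols=transitions):
       t0   t1   t2
   P0   3    0    0
   P1  -4    0    0
   P2   0    0    1
   P3   0   -1    0
   P4   0    1    0
   P5   0    2    0
   P6   3    0    0
   P7   0    0   -2

Candidate y = [4, 3, 0, 0, 0, 0, 0, 0]; check y·C column-wise:
  col t0: 4·3 + 3·-4 + 0·3 = 0
  col t1: 4·0 + 3·0 + 0·-1 + 0·1 + 0·2 = 0
  col t2: 4·0 + 3·0 + 0·1 + 0·-2 = 0

y = (P0:4, P1:3, P2:0, P3:0, P4:0, P5:0, P6:0, P7:0)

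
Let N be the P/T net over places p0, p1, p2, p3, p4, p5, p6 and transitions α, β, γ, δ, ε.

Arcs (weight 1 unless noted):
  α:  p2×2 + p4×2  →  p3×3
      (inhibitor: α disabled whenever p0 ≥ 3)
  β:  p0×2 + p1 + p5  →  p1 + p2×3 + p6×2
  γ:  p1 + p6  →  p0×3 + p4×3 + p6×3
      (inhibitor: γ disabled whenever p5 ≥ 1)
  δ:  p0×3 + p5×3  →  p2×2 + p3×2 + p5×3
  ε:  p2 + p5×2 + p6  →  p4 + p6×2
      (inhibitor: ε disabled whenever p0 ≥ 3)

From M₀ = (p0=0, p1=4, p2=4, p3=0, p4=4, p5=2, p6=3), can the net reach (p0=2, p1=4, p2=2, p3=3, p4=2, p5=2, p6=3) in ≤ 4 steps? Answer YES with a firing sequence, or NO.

depth 0: 1 marking
depth 1: 3 markings reached so far
depth 2: 6 markings reached so far
depth 3: 8 markings reached so far
depth 4: 10 markings reached so far
target is not among the 10 markings reachable within 4 steps

NO — not reachable within 4 firings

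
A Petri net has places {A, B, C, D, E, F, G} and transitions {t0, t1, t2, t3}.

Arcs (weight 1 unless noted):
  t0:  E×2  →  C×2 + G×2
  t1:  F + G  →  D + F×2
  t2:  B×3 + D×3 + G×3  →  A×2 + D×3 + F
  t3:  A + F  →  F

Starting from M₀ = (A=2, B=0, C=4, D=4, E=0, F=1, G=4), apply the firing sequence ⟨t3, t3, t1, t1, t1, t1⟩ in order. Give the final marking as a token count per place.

(A=0, B=0, C=4, D=8, E=0, F=5, G=0)

step 1: fire t3:  (A=2, B=0, C=4, D=4, E=0, F=1, G=4) → (A=1, B=0, C=4, D=4, E=0, F=1, G=4)
step 2: fire t3:  (A=1, B=0, C=4, D=4, E=0, F=1, G=4) → (A=0, B=0, C=4, D=4, E=0, F=1, G=4)
step 3: fire t1:  (A=0, B=0, C=4, D=4, E=0, F=1, G=4) → (A=0, B=0, C=4, D=5, E=0, F=2, G=3)
step 4: fire t1:  (A=0, B=0, C=4, D=5, E=0, F=2, G=3) → (A=0, B=0, C=4, D=6, E=0, F=3, G=2)
step 5: fire t1:  (A=0, B=0, C=4, D=6, E=0, F=3, G=2) → (A=0, B=0, C=4, D=7, E=0, F=4, G=1)
step 6: fire t1:  (A=0, B=0, C=4, D=7, E=0, F=4, G=1) → (A=0, B=0, C=4, D=8, E=0, F=5, G=0)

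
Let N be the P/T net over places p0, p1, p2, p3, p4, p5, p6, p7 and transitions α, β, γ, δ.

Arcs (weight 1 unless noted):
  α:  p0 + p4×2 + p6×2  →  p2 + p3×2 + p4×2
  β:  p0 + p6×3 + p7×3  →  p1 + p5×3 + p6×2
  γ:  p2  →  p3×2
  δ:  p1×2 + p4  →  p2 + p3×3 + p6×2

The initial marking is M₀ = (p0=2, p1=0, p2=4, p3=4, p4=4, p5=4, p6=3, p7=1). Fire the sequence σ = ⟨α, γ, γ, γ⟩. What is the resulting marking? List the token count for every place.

step 1: fire α:  (p0=2, p1=0, p2=4, p3=4, p4=4, p5=4, p6=3, p7=1) → (p0=1, p1=0, p2=5, p3=6, p4=4, p5=4, p6=1, p7=1)
step 2: fire γ:  (p0=1, p1=0, p2=5, p3=6, p4=4, p5=4, p6=1, p7=1) → (p0=1, p1=0, p2=4, p3=8, p4=4, p5=4, p6=1, p7=1)
step 3: fire γ:  (p0=1, p1=0, p2=4, p3=8, p4=4, p5=4, p6=1, p7=1) → (p0=1, p1=0, p2=3, p3=10, p4=4, p5=4, p6=1, p7=1)
step 4: fire γ:  (p0=1, p1=0, p2=3, p3=10, p4=4, p5=4, p6=1, p7=1) → (p0=1, p1=0, p2=2, p3=12, p4=4, p5=4, p6=1, p7=1)

(p0=1, p1=0, p2=2, p3=12, p4=4, p5=4, p6=1, p7=1)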